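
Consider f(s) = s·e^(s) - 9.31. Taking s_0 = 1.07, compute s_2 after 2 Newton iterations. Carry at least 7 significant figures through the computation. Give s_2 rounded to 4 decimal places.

1.7886

f'(s) = (s + 1)·e^(s)
s_0 = 1.070000: f = -6.190544, f' = 6.034836 → s_1 = 1.070000 - (-6.190544)/(6.034836) = 2.095802
s_1 = 2.095802: f = 7.732968, f' = 25.174925 → s_2 = 2.095802 - (7.732968)/(25.174925) = 1.788632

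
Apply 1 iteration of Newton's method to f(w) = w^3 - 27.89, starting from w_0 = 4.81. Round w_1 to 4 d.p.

Newton update: w ← w − f(w)/f'(w).
f'(w) = 3w^2
w_0 = 4.810000: f = 83.394641, f' = 69.408300 → w_1 = 4.810000 - (83.394641)/(69.408300) = 3.608492

3.6085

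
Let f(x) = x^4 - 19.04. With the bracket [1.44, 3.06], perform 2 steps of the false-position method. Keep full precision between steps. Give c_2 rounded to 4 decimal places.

f(1.440000) = -14.740183, f(3.060000) = 68.637005
step 1: c = 1.726398, f(c) = -10.156908 < 0 → new bracket [1.726398, 3.060000]
step 2: c = 1.898306, f(c) = -6.054315 < 0 → new bracket [1.898306, 3.060000]

1.8983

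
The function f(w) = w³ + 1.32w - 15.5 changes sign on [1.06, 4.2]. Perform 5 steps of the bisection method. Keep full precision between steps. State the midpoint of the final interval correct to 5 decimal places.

2.28656

f(1.060000) = -12.909784, f(4.200000) = 64.132000 (opposite signs)
step 1: m = 2.630000, f(m) = 6.163047 > 0 → root in [1.060000, 2.630000]
step 2: m = 1.845000, f(m) = -6.784174 < 0 → root in [1.845000, 2.630000]
step 3: m = 2.237500, f(m) = -1.344666 < 0 → root in [2.237500, 2.630000]
step 4: m = 2.433750, f(m) = 2.127990 > 0 → root in [2.237500, 2.433750]
step 5: m = 2.335625, f(m) = 0.324196 > 0 → root in [2.237500, 2.335625]
Midpoint of [2.237500, 2.335625] = 2.286562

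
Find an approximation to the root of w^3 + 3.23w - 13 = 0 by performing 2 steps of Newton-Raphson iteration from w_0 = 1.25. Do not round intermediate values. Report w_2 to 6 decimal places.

1.920442

Newton update: w ← w − f(w)/f'(w).
f'(w) = 3w^2 + 3.23
w_0 = 1.250000: f = -7.009375, f' = 7.917500 → w_1 = 1.250000 - (-7.009375)/(7.917500) = 2.135302
w_1 = 2.135302: f = 3.632959, f' = 16.908538 → w_2 = 2.135302 - (3.632959)/(16.908538) = 1.920442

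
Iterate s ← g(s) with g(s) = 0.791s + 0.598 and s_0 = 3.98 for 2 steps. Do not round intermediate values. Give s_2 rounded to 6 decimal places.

3.561228

s_1 = g(3.980000) = 3.746180
s_2 = g(3.746180) = 3.561228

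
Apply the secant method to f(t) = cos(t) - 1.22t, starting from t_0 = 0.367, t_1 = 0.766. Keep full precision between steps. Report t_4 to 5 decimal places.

0.65169

f(t_0) = 0.485668, f(t_1) = -0.213831
t_2 = 0.766000 - (-0.213831)·(0.766000 - 0.367000)/(-0.213831 - (0.485668)) = 0.644029; f(t_2) = 0.013967
t_3 = 0.644029 - (0.013967)·(0.644029 - 0.766000)/(0.013967 - (-0.213831)) = 0.651508; f(t_3) = 0.000331
t_4 = 0.651508 - (0.000331)·(0.651508 - 0.644029)/(0.000331 - (0.013967)) = 0.651689; f(t_4) = -0.000001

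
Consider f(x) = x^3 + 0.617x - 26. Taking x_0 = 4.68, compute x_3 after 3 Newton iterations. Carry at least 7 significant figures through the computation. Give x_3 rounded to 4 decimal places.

f'(x) = 3x^2 + 0.617
x_0 = 4.680000: f = 79.390792, f' = 66.324200 → x_1 = 4.680000 - (79.390792)/(66.324200) = 3.482989
x_1 = 3.482989: f = 18.401886, f' = 37.010639 → x_2 = 3.482989 - (18.401886)/(37.010639) = 2.985784
x_2 = 2.985784: f = 2.460206, f' = 27.361714 → x_3 = 2.985784 - (2.460206)/(27.361714) = 2.895870

2.8959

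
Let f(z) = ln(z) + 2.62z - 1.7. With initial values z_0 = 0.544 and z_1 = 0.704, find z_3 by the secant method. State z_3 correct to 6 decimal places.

0.755710

f(z_0) = -0.883526, f(z_1) = -0.206497
z_2 = 0.704000 - (-0.206497)·(0.704000 - 0.544000)/(-0.206497 - (-0.883526)) = 0.752801; f(z_2) = -0.011617
z_3 = 0.752801 - (-0.011617)·(0.752801 - 0.704000)/(-0.011617 - (-0.206497)) = 0.755710; f(z_3) = -0.000138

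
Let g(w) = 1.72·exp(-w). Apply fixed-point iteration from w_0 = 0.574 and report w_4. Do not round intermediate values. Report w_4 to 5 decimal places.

0.70251

w_1 = g(0.574000) = 0.968821
w_2 = g(0.968821) = 0.652792
w_3 = g(0.652792) = 0.895415
w_4 = g(0.895415) = 0.702513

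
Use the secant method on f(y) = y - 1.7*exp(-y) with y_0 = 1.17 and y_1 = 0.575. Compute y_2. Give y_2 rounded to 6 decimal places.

0.796735

f(y_0) = 0.642376, f(y_1) = -0.381598
y_2 = 0.575000 - (-0.381598)·(0.575000 - 1.170000)/(-0.381598 - (0.642376)) = 0.796735; f(y_2) = 0.030378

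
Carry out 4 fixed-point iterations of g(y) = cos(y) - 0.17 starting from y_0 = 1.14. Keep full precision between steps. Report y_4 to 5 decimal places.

y_1 = g(1.140000) = 0.247595
y_2 = g(0.247595) = 0.799505
y_3 = g(0.799505) = 0.527062
y_4 = g(0.527062) = 0.694289

0.69429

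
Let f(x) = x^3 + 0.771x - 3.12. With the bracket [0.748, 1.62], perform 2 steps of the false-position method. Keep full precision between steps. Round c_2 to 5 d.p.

False-position update: c = (a·f(b) − b·f(a))/(f(b) − f(a)); replace the endpoint whose sign matches f(c).
f(0.748000) = -2.124783, f(1.620000) = 2.380548
step 1: c = 1.159249, f(c) = -0.668355 < 0 → new bracket [1.159249, 1.620000]
step 2: c = 1.260251, f(c) = -0.146777 < 0 → new bracket [1.260251, 1.620000]

1.26025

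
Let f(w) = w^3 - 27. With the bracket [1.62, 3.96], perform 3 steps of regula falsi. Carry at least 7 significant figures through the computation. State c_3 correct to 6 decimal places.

f(1.620000) = -22.748472, f(3.960000) = 35.099136
step 1: c = 2.540201, f(c) = -10.609046 < 0 → new bracket [2.540201, 3.960000]
step 2: c = 2.869742, f(c) = -3.366476 < 0 → new bracket [2.869742, 3.960000]
step 3: c = 2.965160, f(c) = -0.929791 < 0 → new bracket [2.965160, 3.960000]

2.965160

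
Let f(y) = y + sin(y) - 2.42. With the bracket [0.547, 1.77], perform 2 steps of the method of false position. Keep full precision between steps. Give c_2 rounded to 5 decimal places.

f(0.547000) = -1.352873, f(1.770000) = 0.330224
step 1: c = 1.530047, f(c) = 0.109217 > 0 → new bracket [0.547000, 1.530047]
step 2: c = 1.456614, f(c) = 0.030102 > 0 → new bracket [0.547000, 1.456614]

1.45661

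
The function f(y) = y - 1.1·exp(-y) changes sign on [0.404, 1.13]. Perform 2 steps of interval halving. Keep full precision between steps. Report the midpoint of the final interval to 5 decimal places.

0.67625

f(0.404000) = -0.330409, f(1.130000) = 0.774663 (opposite signs)
step 1: m = 0.767000, f(m) = 0.256155 > 0 → root in [0.404000, 0.767000]
step 2: m = 0.585500, f(m) = -0.027010 < 0 → root in [0.585500, 0.767000]
Midpoint of [0.585500, 0.767000] = 0.676250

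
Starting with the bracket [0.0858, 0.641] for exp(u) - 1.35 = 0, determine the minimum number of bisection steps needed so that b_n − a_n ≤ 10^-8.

26

Initial width b − a = 0.641 − 0.0858 = 0.555200.
After n steps the width is (b−a)/2^n; need (b−a)/2^n ≤ 10^-8.
So n ≥ log₂(0.555200/10^-8) = log₂(55520000.0000) ≈ 25.7265.
Hence n = 26.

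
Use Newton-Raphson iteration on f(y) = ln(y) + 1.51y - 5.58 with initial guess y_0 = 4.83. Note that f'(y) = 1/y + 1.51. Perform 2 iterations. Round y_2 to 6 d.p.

2.973541

y_0 = 4.830000: f = 3.288146, f' = 1.717039 → y_1 = 4.830000 - (3.288146)/(1.717039) = 2.914991
y_1 = 2.914991: f = -0.108498, f' = 1.853054 → y_2 = 2.914991 - (-0.108498)/(1.853054) = 2.973541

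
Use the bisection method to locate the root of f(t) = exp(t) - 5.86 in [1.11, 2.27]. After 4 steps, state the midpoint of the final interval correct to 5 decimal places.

1.79875

f(1.110000) = -2.825642, f(2.270000) = 3.819401 (opposite signs)
step 1: m = 1.690000, f(m) = -0.440519 < 0 → root in [1.690000, 2.270000]
step 2: m = 1.980000, f(m) = 1.382743 > 0 → root in [1.690000, 1.980000]
step 3: m = 1.835000, f(m) = 0.405134 > 0 → root in [1.690000, 1.835000]
step 4: m = 1.762500, f(m) = -0.033013 < 0 → root in [1.762500, 1.835000]
Midpoint of [1.762500, 1.835000] = 1.798750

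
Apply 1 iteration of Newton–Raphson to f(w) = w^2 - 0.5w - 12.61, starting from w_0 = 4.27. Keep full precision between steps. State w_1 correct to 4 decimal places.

3.8362

Newton update: w ← w − f(w)/f'(w).
f'(w) = 2w - 0.5
w_0 = 4.270000: f = 3.487900, f' = 8.040000 → w_1 = 4.270000 - (3.487900)/(8.040000) = 3.836182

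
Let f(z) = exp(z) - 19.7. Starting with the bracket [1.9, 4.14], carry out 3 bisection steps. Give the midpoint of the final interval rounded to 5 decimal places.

f(1.900000) = -13.014106, f(4.140000) = 43.102821 (opposite signs)
step 1: m = 3.020000, f(m) = 0.791292 > 0 → root in [1.900000, 3.020000]
step 2: m = 2.460000, f(m) = -7.995188 < 0 → root in [2.460000, 3.020000]
step 3: m = 2.740000, f(m) = -4.213015 < 0 → root in [2.740000, 3.020000]
Midpoint of [2.740000, 3.020000] = 2.880000

2.88000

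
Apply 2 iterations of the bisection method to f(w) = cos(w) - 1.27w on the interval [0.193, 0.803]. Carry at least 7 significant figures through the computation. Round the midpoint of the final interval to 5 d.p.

f(0.193000) = 0.736323, f(0.803000) = -0.325258 (opposite signs)
step 1: m = 0.498000, f(m) = 0.246080 > 0 → root in [0.498000, 0.803000]
step 2: m = 0.650500, f(m) = -0.030354 < 0 → root in [0.498000, 0.650500]
Midpoint of [0.498000, 0.650500] = 0.574250

0.57425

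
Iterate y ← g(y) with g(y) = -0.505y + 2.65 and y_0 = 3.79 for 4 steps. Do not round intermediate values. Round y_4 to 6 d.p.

y_1 = g(3.790000) = 0.736050
y_2 = g(0.736050) = 2.278295
y_3 = g(2.278295) = 1.499461
y_4 = g(1.499461) = 1.892772

1.892772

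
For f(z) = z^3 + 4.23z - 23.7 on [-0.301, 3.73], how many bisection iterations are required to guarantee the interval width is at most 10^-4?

16

Initial width b − a = 3.73 − -0.301 = 4.031000.
After n steps the width is (b−a)/2^n; need (b−a)/2^n ≤ 10^-4.
So n ≥ log₂(4.031000/10^-4) = log₂(40310.0000) ≈ 15.2989.
Hence n = 16.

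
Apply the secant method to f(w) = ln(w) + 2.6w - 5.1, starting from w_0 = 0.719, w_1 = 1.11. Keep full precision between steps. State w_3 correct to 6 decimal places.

1.744018

f(w_0) = -3.560494, f(w_1) = -2.109640
w_2 = 1.110000 - (-2.109640)·(1.110000 - 0.719000)/(-2.109640 - (-3.560494)) = 1.678541; f(w_2) = -0.217870
w_3 = 1.678541 - (-0.217870)·(1.678541 - 1.110000)/(-0.217870 - (-2.109640)) = 1.744018; f(w_3) = -0.009362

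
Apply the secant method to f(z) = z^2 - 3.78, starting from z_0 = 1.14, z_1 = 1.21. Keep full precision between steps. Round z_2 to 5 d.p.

f(z_0) = -2.480400, f(z_1) = -2.315900
z_2 = 1.210000 - (-2.315900)·(1.210000 - 1.140000)/(-2.315900 - (-2.480400)) = 2.195489; f(z_2) = 1.040174

2.19549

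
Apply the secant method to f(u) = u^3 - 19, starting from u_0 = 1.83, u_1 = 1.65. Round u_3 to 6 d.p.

2.429413

f(u_0) = -12.871513, f(u_1) = -14.507875
u_2 = 1.650000 - (-14.507875)·(1.650000 - 1.830000)/(-14.507875 - (-12.871513)) = 3.245868; f(u_2) = 15.197354
u_3 = 3.245868 - (15.197354)·(3.245868 - 1.650000)/(15.197354 - (-14.507875)) = 2.429413; f(u_3) = -4.661483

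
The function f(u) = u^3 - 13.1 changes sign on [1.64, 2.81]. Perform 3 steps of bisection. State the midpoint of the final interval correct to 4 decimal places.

f(1.640000) = -8.689056, f(2.810000) = 9.088041 (opposite signs)
step 1: m = 2.225000, f(m) = -2.084859 < 0 → root in [2.225000, 2.810000]
step 2: m = 2.517500, f(m) = 2.855427 > 0 → root in [2.225000, 2.517500]
step 3: m = 2.371250, f(m) = 0.233127 > 0 → root in [2.225000, 2.371250]
Midpoint of [2.225000, 2.371250] = 2.298125

2.2981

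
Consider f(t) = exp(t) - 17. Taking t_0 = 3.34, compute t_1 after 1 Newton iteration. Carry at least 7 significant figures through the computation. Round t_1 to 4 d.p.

2.9424

f'(t) = exp(t)
t_0 = 3.340000: f = 11.219127, f' = 28.219127 → t_1 = 3.340000 - (11.219127)/(28.219127) = 2.942428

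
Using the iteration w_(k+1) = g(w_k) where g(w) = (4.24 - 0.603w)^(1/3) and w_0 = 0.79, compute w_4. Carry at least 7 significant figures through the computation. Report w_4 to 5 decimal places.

w_1 = g(0.790000) = 1.555496
w_2 = g(1.555496) = 1.489112
w_3 = g(1.489112) = 1.495105
w_4 = g(1.495105) = 1.494566

1.49457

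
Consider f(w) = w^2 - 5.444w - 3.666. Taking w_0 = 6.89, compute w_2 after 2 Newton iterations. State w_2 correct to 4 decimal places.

6.0510

f'(w) = 2w - 5.444
w_0 = 6.890000: f = 6.296940, f' = 8.336000 → w_1 = 6.890000 - (6.296940)/(8.336000) = 6.134609
w_1 = 6.134609: f = 0.570616, f' = 6.825218 → w_2 = 6.134609 - (0.570616)/(6.825218) = 6.051005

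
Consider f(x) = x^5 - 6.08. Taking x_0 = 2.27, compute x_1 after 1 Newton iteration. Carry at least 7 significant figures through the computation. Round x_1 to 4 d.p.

1.8618

f'(x) = 5x^4
x_0 = 2.270000: f = 54.193899, f' = 132.761892 → x_1 = 2.270000 - (54.193899)/(132.761892) = 1.861796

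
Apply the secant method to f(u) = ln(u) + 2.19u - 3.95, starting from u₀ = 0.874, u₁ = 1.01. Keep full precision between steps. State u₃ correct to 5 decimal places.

1.58883

f(u_0) = -2.170615, f(u_1) = -1.728150
u_2 = 1.010000 - (-1.728150)·(1.010000 - 0.874000)/(-1.728150 - (-2.170615)) = 1.541179; f(u_2) = -0.142270
u_3 = 1.541179 - (-0.142270)·(1.541179 - 1.010000)/(-0.142270 - (-1.728150)) = 1.588831; f(u_3) = -0.007460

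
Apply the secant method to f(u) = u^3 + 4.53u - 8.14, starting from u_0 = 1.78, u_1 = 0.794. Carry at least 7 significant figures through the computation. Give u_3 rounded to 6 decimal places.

Secant update: u_(k+1) = u_k − f(u_k)·(u_k − u_(k-1))/(f(u_k) − f(u_(k-1))).
f(u_0) = 5.563152, f(u_1) = -4.042614
u_2 = 0.794000 - (-4.042614)·(0.794000 - 1.780000)/(-4.042614 - (5.563152)) = 1.208961; f(u_2) = -0.896406
u_3 = 1.208961 - (-0.896406)·(1.208961 - 0.794000)/(-0.896406 - (-4.042614)) = 1.327190; f(u_3) = 0.209928

1.327190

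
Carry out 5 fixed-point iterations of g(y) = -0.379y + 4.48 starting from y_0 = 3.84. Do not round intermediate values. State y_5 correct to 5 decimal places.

y_1 = g(3.840000) = 3.024640
y_2 = g(3.024640) = 3.333661
y_3 = g(3.333661) = 3.216542
y_4 = g(3.216542) = 3.260930
y_5 = g(3.260930) = 3.244107

3.24411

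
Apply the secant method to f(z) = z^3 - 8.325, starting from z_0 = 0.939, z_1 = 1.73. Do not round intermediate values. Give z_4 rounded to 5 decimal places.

f(z_0) = -7.497064, f(z_1) = -3.147283
z_2 = 1.730000 - (-3.147283)·(1.730000 - 0.939000)/(-3.147283 - (-7.497064)) = 2.302328; f(z_2) = 3.878981
z_3 = 2.302328 - (3.878981)·(2.302328 - 1.730000)/(3.878981 - (-3.147283)) = 1.986364; f(z_3) = -0.487524
z_4 = 1.986364 - (-0.487524)·(1.986364 - 2.302328)/(-0.487524 - (3.878981)) = 2.021641; f(z_4) = -0.062485

2.02164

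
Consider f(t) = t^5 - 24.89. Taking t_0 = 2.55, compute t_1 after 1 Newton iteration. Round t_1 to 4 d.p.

Newton update: t ← t − f(t)/f'(t).
f'(t) = 5t^4
t_0 = 2.550000: f = 82.930391, f' = 211.412531 → t_1 = 2.550000 - (82.930391)/(211.412531) = 2.157732

2.1577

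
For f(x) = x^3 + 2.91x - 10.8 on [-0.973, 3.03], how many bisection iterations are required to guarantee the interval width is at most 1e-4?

Initial width b − a = 3.03 − -0.973 = 4.003000.
After n steps the width is (b−a)/2^n; need (b−a)/2^n ≤ 1e-4.
So n ≥ log₂(4.003000/1e-4) = log₂(40030.0000) ≈ 15.2888.
Hence n = 16.

16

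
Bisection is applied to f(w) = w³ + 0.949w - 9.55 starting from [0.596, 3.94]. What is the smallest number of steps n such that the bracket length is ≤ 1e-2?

9

Initial width b − a = 3.94 − 0.596 = 3.344000.
After n steps the width is (b−a)/2^n; need (b−a)/2^n ≤ 1e-2.
So n ≥ log₂(3.344000/1e-2) = log₂(334.4000) ≈ 8.3854.
Hence n = 9.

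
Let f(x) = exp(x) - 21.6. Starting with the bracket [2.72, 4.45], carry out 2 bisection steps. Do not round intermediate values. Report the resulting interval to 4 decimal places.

[2.7200, 3.1525]

f(2.720000) = -6.419678, f(4.450000) = 64.026944 (opposite signs)
step 1: m = 3.585000, f(m) = 14.453358 > 0 → root in [2.720000, 3.585000]
step 2: m = 3.152500, f(m) = 1.794478 > 0 → root in [2.720000, 3.152500]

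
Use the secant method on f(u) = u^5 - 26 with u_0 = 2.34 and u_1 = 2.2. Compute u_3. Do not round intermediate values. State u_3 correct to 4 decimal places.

f(u_0) = 44.158337, f(u_1) = 25.536320
u_2 = 2.200000 - (25.536320)·(2.200000 - 2.340000)/(25.536320 - (44.158337)) = 2.008018; f(u_2) = 6.646636
u_3 = 2.008018 - (6.646636)·(2.008018 - 2.200000)/(6.646636 - (25.536320)) = 1.940467; f(u_3) = 1.512552

1.9405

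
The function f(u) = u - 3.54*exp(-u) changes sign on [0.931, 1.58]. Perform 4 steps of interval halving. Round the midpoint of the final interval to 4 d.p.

1.1541

f(0.931000) = -0.464324, f(1.580000) = 0.850848 (opposite signs)
step 1: m = 1.255500, f(m) = 0.246836 > 0 → root in [0.931000, 1.255500]
step 2: m = 1.093250, f(m) = -0.093094 < 0 → root in [1.093250, 1.255500]
step 3: m = 1.174375, f(m) = 0.080472 > 0 → root in [1.093250, 1.174375]
step 4: m = 1.133812, f(m) = -0.005374 < 0 → root in [1.133812, 1.174375]
Midpoint of [1.133812, 1.174375] = 1.154094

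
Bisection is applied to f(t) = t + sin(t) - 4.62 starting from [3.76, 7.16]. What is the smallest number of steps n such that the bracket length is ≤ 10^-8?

Initial width b − a = 7.16 − 3.76 = 3.400000.
After n steps the width is (b−a)/2^n; need (b−a)/2^n ≤ 10^-8.
So n ≥ log₂(3.400000/10^-8) = log₂(340000000.0000) ≈ 28.3410.
Hence n = 29.

29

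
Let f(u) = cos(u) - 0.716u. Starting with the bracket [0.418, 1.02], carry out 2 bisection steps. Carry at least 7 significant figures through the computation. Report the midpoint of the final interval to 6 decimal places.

0.944750

f(0.418000) = 0.614615, f(1.020000) = -0.206954 (opposite signs)
step 1: m = 0.719000, f(m) = 0.237661 > 0 → root in [0.719000, 1.020000]
step 2: m = 0.869500, f(m) = 0.022647 > 0 → root in [0.869500, 1.020000]
Midpoint of [0.869500, 1.020000] = 0.944750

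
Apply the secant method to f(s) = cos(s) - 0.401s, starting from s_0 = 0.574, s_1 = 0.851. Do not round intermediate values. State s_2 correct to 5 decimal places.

1.15308

f(s_0) = 0.609562, f(s_1) = 0.317981
s_2 = 0.851000 - (0.317981)·(0.851000 - 0.574000)/(0.317981 - (0.609562)) = 1.153079; f(s_2) = -0.056710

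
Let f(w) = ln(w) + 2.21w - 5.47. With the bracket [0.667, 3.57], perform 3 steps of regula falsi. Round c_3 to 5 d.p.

2.13373

f(0.667000) = -4.400895, f(3.570000) = 3.692266
step 1: c = 2.245592, f(c) = 0.301727 > 0 → new bracket [0.667000, 2.245592]
step 2: c = 2.144307, f(c) = 0.031735 > 0 → new bracket [0.667000, 2.144307]
step 3: c = 2.133730, f(c) = 0.003416 > 0 → new bracket [0.667000, 2.133730]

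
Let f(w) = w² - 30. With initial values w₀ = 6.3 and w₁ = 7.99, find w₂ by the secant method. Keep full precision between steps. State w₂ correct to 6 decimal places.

5.621903

f(w_0) = 9.690000, f(w_1) = 33.840100
w_2 = 7.990000 - (33.840100)·(7.990000 - 6.300000)/(33.840100 - (9.690000)) = 5.621903; f(w_2) = 1.605798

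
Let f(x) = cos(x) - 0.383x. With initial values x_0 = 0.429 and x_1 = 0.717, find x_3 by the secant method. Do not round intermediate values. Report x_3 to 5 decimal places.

1.11555

Secant update: x_(k+1) = x_k − f(x_k)·(x_k − x_(k-1))/(f(x_k) − f(x_(k-1))).
f(x_0) = 0.745075, f(x_1) = 0.479169
x_2 = 0.717000 - (0.479169)·(0.717000 - 0.429000)/(0.479169 - (0.745075)) = 1.235984; f(x_2) = -0.144790
x_3 = 1.235984 - (-0.144790)·(1.235984 - 0.717000)/(-0.144790 - (0.479169)) = 1.115554; f(x_3) = 0.012423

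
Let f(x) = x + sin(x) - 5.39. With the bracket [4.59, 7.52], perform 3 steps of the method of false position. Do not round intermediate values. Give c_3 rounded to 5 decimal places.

f(4.590000) = -1.792520, f(7.520000) = 3.074745
step 1: c = 5.669063, f(c) = -0.297179 < 0 → new bracket [5.669063, 7.520000]
step 2: c = 5.832192, f(c) = 0.006332 > 0 → new bracket [5.669063, 5.832192]
step 3: c = 5.828789, f(c) = -0.000132 < 0 → new bracket [5.828789, 5.832192]

5.82879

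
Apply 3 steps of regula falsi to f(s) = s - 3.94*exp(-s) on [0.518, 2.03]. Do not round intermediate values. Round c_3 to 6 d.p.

False-position update: c = (a·f(b) − b·f(a))/(f(b) − f(a)); replace the endpoint whose sign matches f(c).
f(0.518000) = -1.829100, f(2.030000) = 1.512538
step 1: c = 1.345618, f(c) = 0.319726 > 0 → new bracket [0.518000, 1.345618]
step 2: c = 1.222476, f(c) = 0.062146 > 0 → new bracket [0.518000, 1.222476]
step 3: c = 1.199327, f(c) = 0.011823 > 0 → new bracket [0.518000, 1.199327]

1.199327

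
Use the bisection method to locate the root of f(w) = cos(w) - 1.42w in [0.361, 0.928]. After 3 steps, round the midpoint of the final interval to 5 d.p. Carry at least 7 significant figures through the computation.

0.60906

f(0.361000) = 0.422924, f(0.928000) = -0.718324 (opposite signs)
step 1: m = 0.644500, f(m) = -0.115790 < 0 → root in [0.361000, 0.644500]
step 2: m = 0.502750, f(m) = 0.162356 > 0 → root in [0.502750, 0.644500]
step 3: m = 0.573625, f(m) = 0.025392 > 0 → root in [0.573625, 0.644500]
Midpoint of [0.573625, 0.644500] = 0.609063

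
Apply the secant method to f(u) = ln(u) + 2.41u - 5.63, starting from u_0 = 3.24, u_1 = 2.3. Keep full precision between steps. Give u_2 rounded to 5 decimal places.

f(u_0) = 3.353973, f(u_1) = 0.745909
u_2 = 2.300000 - (0.745909)·(2.300000 - 3.240000)/(0.745909 - (3.353973)) = 2.031159; f(u_2) = -0.026300

2.03116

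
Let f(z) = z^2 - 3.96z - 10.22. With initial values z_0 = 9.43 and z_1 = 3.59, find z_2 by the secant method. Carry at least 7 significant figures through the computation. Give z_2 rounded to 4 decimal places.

4.8646

Secant update: z_(k+1) = z_k − f(z_k)·(z_k − z_(k-1))/(f(z_k) − f(z_(k-1))).
f(z_0) = 41.362100, f(z_1) = -11.548300
z_2 = 3.590000 - (-11.548300)·(3.590000 - 9.430000)/(-11.548300 - (41.362100)) = 4.864647; f(z_2) = -5.819213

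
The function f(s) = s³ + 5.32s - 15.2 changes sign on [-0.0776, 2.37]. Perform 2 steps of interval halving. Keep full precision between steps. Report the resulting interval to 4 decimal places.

[1.7581, 2.3700]

f(-0.077600) = -15.613299, f(2.370000) = 10.720453 (opposite signs)
step 1: m = 1.146200, f(m) = -7.596368 < 0 → root in [1.146200, 2.370000]
step 2: m = 1.758100, f(m) = -0.412769 < 0 → root in [1.758100, 2.370000]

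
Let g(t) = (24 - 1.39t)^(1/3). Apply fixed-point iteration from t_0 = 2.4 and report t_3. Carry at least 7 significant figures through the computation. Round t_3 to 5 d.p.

2.72412

t_1 = g(2.400000) = 2.744131
t_2 = g(2.744131) = 2.722791
t_3 = g(2.722791) = 2.724124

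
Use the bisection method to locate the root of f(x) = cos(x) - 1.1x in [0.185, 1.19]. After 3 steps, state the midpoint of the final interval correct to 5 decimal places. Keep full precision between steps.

f(0.185000) = 0.779436, f(1.190000) = -0.937340 (opposite signs)
step 1: m = 0.687500, f(m) = 0.016585 > 0 → root in [0.687500, 1.190000]
step 2: m = 0.938750, f(m) = -0.441828 < 0 → root in [0.687500, 0.938750]
step 3: m = 0.813125, f(m) = -0.207206 < 0 → root in [0.687500, 0.813125]
Midpoint of [0.687500, 0.813125] = 0.750312

0.75031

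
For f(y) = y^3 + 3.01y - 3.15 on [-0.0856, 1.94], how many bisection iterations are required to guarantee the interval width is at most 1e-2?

8

Initial width b − a = 1.94 − -0.0856 = 2.025600.
After n steps the width is (b−a)/2^n; need (b−a)/2^n ≤ 1e-2.
So n ≥ log₂(2.025600/1e-2) = log₂(202.5600) ≈ 7.6622.
Hence n = 8.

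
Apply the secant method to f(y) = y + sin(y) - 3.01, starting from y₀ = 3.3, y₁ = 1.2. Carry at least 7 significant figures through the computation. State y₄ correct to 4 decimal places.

-1.3776

f(y_0) = 0.132254, f(y_1) = -0.877961
y_2 = 1.200000 - (-0.877961)·(1.200000 - 3.300000)/(-0.877961 - (0.132254)) = 3.025074; f(y_2) = 0.131329
y_3 = 3.025074 - (0.131329)·(3.025074 - 1.200000)/(0.131329 - (-0.877961)) = 2.787595; f(y_3) = 0.124245
y_4 = 2.787595 - (0.124245)·(2.787595 - 3.025074)/(0.124245 - (0.131329)) = -1.377622; f(y_4) = -5.369022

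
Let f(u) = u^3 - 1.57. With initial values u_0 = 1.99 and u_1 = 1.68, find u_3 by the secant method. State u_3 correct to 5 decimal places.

1.22604

f(u_0) = 6.310599, f(u_1) = 3.171632
u_2 = 1.680000 - (3.171632)·(1.680000 - 1.990000)/(3.171632 - (6.310599)) = 1.366774; f(u_2) = 0.983231
u_3 = 1.366774 - (0.983231)·(1.366774 - 1.680000)/(0.983231 - (3.171632)) = 1.226044; f(u_3) = 0.272970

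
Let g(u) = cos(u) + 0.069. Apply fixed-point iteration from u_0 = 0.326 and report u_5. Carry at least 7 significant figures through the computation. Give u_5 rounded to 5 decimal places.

u_1 = g(0.326000) = 1.016331
u_2 = g(1.016331) = 0.595489
u_3 = g(0.595489) = 0.896874
u_4 = g(0.896874) = 0.693055
u_5 = g(0.693055) = 0.838298

0.83830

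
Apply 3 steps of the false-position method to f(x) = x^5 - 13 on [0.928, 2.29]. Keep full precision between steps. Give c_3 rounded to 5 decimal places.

False-position update: c = (a·f(b) − b·f(a))/(f(b) − f(a)); replace the endpoint whose sign matches f(c).
f(0.928000) = -12.311760, f(2.290000) = 49.976339
step 1: c = 1.197211, f(c) = -10.540466 < 0 → new bracket [1.197211, 2.290000]
step 2: c = 1.387546, f(c) = -7.856752 < 0 → new bracket [1.387546, 2.290000]
step 3: c = 1.510147, f(c) = -5.145915 < 0 → new bracket [1.510147, 2.290000]

1.51015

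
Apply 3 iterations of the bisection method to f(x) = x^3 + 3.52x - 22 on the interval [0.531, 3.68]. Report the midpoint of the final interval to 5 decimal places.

2.30231

f(0.531000) = -19.981159, f(3.680000) = 40.789632 (opposite signs)
step 1: m = 2.105500, f(m) = -5.254684 < 0 → root in [2.105500, 3.680000]
step 2: m = 2.892750, f(m) = 12.389019 > 0 → root in [2.105500, 2.892750]
step 3: m = 2.499125, f(m) = 2.405519 > 0 → root in [2.105500, 2.499125]
Midpoint of [2.105500, 2.499125] = 2.302313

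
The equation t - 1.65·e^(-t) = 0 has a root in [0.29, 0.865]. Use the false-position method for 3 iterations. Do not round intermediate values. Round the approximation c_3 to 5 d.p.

0.76671

f(0.290000) = -0.944635, f(0.865000) = 0.170265
step 1: c = 0.777187, f(c) = 0.018687 > 0 → new bracket [0.290000, 0.777187]
step 2: c = 0.767737, f(c) = 0.002034 > 0 → new bracket [0.290000, 0.767737]
step 3: c = 0.766710, f(c) = 0.000221 > 0 → new bracket [0.290000, 0.766710]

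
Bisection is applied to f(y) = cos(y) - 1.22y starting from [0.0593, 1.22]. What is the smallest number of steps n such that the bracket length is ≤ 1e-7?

24

Initial width b − a = 1.22 − 0.0593 = 1.160700.
After n steps the width is (b−a)/2^n; need (b−a)/2^n ≤ 1e-7.
So n ≥ log₂(1.160700/1e-7) = log₂(11607000.0000) ≈ 23.4685.
Hence n = 24.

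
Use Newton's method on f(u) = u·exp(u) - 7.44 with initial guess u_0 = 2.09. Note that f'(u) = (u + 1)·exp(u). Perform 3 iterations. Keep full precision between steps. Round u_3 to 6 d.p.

1.561476

u_0 = 2.090000: f = 9.457473, f' = 24.982388 → u_1 = 2.090000 - (9.457473)/(24.982388) = 1.711434
u_1 = 1.711434: f = 2.036038, f' = 15.012935 → u_2 = 1.711434 - (2.036038)/(15.012935) = 1.575816
u_2 = 1.575816: f = 0.178568, f' = 12.453251 → u_3 = 1.575816 - (0.178568)/(12.453251) = 1.561476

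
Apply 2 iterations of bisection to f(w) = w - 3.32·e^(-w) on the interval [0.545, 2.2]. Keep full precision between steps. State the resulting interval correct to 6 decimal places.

[0.958750, 1.372500]

f(0.545000) = -1.380075, f(2.200000) = 1.832134 (opposite signs)
step 1: m = 1.372500, f(m) = 0.530971 > 0 → root in [0.545000, 1.372500]
step 2: m = 0.958750, f(m) = -0.314044 < 0 → root in [0.958750, 1.372500]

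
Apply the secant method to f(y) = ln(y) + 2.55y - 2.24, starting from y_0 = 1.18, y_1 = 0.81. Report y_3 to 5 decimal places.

0.91386

f(y_0) = 0.934514, f(y_1) = -0.385221
y_2 = 0.810000 - (-0.385221)·(0.810000 - 1.180000)/(-0.385221 - (0.934514)) = 0.918000; f(y_2) = 0.015343
y_3 = 0.918000 - (0.015343)·(0.918000 - 0.810000)/(0.015343 - (-0.385221)) = 0.913863; f(y_3) = 0.000278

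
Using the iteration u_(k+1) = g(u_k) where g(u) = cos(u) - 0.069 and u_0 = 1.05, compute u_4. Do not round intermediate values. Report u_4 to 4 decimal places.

u_1 = g(1.050000) = 0.428571
u_2 = g(0.428571) = 0.840561
u_3 = g(0.840561) = 0.598045
u_4 = g(0.598045) = 0.757438

0.7574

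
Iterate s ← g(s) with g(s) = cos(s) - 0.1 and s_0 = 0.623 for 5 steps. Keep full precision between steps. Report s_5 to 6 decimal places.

0.683778

s_1 = g(0.623000) = 0.712132
s_2 = g(0.712132) = 0.656971
s_3 = g(0.656971) = 0.691846
s_4 = g(0.691846) = 0.670070
s_5 = g(0.670070) = 0.683778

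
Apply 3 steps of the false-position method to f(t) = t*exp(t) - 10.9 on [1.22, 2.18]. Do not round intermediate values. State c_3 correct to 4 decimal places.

1.7921

f(1.220000) = -6.767631, f(2.180000) = 8.384948
step 1: c = 1.648767, f(c) = -2.325482 < 0 → new bracket [1.648767, 2.180000]
step 2: c = 1.764110, f(c) = -0.603992 < 0 → new bracket [1.764110, 2.180000]
step 3: c = 1.792055, f(c) = -0.144496 < 0 → new bracket [1.792055, 2.180000]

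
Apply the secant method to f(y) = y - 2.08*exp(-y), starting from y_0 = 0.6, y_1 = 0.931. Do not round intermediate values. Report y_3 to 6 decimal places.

f(y_0) = -0.541528, f(y_1) = 0.111149
y_2 = 0.931000 - (0.111149)·(0.931000 - 0.600000)/(0.111149 - (-0.541528)) = 0.874632; f(y_2) = 0.007240
y_3 = 0.874632 - (0.007240)·(0.874632 - 0.931000)/(0.007240 - (0.111149)) = 0.870705; f(y_3) = -0.000101

0.870705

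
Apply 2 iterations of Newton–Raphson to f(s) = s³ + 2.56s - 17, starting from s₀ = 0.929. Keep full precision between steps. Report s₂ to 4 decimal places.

Newton update: s ← s − f(s)/f'(s).
f'(s) = 3s² + 2.56
s_0 = 0.929000: f = -13.819995, f' = 5.149123 → s_1 = 0.929000 - (-13.819995)/(5.149123) = 3.612951
s_1 = 3.612951: f = 39.410512, f' = 41.720249 → s_2 = 3.612951 - (39.410512)/(41.720249) = 2.668314

2.6683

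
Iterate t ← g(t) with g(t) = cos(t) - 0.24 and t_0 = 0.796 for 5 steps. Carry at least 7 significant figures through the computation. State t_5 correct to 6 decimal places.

0.578888

t_1 = g(0.796000) = 0.459571
t_2 = g(0.459571) = 0.656243
t_3 = g(0.656243) = 0.552290
t_4 = g(0.552290) = 0.611325
t_5 = g(0.611325) = 0.578888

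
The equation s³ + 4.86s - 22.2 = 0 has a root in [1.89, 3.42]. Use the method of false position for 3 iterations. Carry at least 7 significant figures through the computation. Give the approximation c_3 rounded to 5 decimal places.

False-position update: c = (a·f(b) − b·f(a))/(f(b) − f(a)); replace the endpoint whose sign matches f(c).
f(1.890000) = -6.263331, f(3.420000) = 34.422888
step 1: c = 2.125532, f(c) = -2.267007 < 0 → new bracket [2.125532, 3.420000]
step 2: c = 2.205515, f(c) = -0.752923 < 0 → new bracket [2.205515, 3.420000]
step 3: c = 2.231510, f(c) = -0.242746 < 0 → new bracket [2.231510, 3.420000]

2.23151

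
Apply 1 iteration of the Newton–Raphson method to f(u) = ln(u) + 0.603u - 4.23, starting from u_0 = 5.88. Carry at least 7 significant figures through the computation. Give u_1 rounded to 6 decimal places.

4.473660

f'(u) = 1/u + 0.603
u_0 = 5.880000: f = 1.087197, f' = 0.773068 → u_1 = 5.880000 - (1.087197)/(0.773068) = 4.473660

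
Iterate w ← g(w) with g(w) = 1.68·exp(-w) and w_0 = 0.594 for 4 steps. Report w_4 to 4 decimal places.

w_1 = g(0.594000) = 0.927552
w_2 = g(0.927552) = 0.664475
w_3 = g(0.664475) = 0.864433
w_4 = g(0.864433) = 0.707767

0.7078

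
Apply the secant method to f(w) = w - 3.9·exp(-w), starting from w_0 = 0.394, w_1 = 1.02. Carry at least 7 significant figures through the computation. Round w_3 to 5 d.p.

f(w_0) = -2.235981, f(w_1) = -0.386320
w_2 = 1.020000 - (-0.386320)·(1.020000 - 0.394000)/(-0.386320 - (-2.235981)) = 1.150746; f(w_2) = -0.083216
w_3 = 1.150746 - (-0.083216)·(1.150746 - 1.020000)/(-0.083216 - (-0.386320)) = 1.186642; f(w_3) = -0.003812

1.18664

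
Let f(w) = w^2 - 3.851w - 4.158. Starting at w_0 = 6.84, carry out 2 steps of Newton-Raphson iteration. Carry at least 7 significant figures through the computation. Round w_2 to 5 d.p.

4.76155

f'(w) = 2w - 3.851
w_0 = 6.840000: f = 16.286760, f' = 9.829000 → w_1 = 6.840000 - (16.286760)/(9.829000) = 5.182989
w_1 = 5.182989: f = 2.745685, f' = 6.514978 → w_2 = 5.182989 - (2.745685)/(6.514978) = 4.761547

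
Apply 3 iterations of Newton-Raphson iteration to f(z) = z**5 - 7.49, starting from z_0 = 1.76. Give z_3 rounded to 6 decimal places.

Newton update: z ← z − f(z)/f'(z).
f'(z) = 5z**4
z_0 = 1.760000: f = 9.397421, f' = 47.975629 → z_1 = 1.760000 - (9.397421)/(47.975629) = 1.564121
z_1 = 1.564121: f = 1.871634, f' = 29.926182 → z_2 = 1.564121 - (1.871634)/(29.926182) = 1.501579
z_2 = 1.501579: f = 0.143809, f' = 25.419268 → z_3 = 1.501579 - (0.143809)/(25.419268) = 1.495922

1.495922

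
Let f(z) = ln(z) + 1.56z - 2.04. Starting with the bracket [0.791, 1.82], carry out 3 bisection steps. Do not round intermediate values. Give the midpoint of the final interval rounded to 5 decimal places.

1.24119

f(0.791000) = -1.040497, f(1.820000) = 1.398037 (opposite signs)
step 1: m = 1.305500, f(m) = 0.263166 > 0 → root in [0.791000, 1.305500]
step 2: m = 1.048250, f(m) = -0.357608 < 0 → root in [1.048250, 1.305500]
step 3: m = 1.176875, f(m) = -0.041212 < 0 → root in [1.176875, 1.305500]
Midpoint of [1.176875, 1.305500] = 1.241188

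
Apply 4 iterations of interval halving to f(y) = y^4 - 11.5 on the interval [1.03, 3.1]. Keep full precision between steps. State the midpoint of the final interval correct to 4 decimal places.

1.8709

f(1.030000) = -10.374491, f(3.100000) = 80.852100 (opposite signs)
step 1: m = 2.065000, f(m) = 6.683615 > 0 → root in [1.030000, 2.065000]
step 2: m = 1.547500, f(m) = -5.765143 < 0 → root in [1.547500, 2.065000]
step 3: m = 1.806250, f(m) = -0.855839 < 0 → root in [1.806250, 2.065000]
step 4: m = 1.935625, f(m) = 2.537342 > 0 → root in [1.806250, 1.935625]
Midpoint of [1.806250, 1.935625] = 1.870937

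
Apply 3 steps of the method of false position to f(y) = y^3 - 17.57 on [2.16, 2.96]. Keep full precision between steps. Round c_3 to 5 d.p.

2.59870

False-position update: c = (a·f(b) − b·f(a))/(f(b) − f(a)); replace the endpoint whose sign matches f(c).
f(2.160000) = -7.492304, f(2.960000) = 8.364336
step 1: c = 2.538002, f(c) = -1.221575 < 0 → new bracket [2.538002, 2.960000]
step 2: c = 2.591779, f(c) = -0.160192 < 0 → new bracket [2.591779, 2.960000]
step 3: c = 2.598699, f(c) = -0.020377 < 0 → new bracket [2.598699, 2.960000]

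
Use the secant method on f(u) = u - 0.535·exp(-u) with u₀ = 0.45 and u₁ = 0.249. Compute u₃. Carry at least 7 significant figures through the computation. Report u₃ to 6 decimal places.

Secant update: u_(k+1) = u_k − f(u_k)·(u_k − u_(k-1))/(f(u_k) − f(u_(k-1))).
f(u_0) = 0.108869, f(u_1) = -0.168075
u_2 = 0.249000 - (-0.168075)·(0.249000 - 0.450000)/(-0.168075 - (0.108869)) = 0.370985; f(u_2) = 0.001806
u_3 = 0.370985 - (0.001806)·(0.370985 - 0.249000)/(0.001806 - (-0.168075)) = 0.369688; f(u_3) = 0.000030

0.369688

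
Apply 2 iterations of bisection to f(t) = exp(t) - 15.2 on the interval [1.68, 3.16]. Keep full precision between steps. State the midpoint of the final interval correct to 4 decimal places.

2.6050

f(1.680000) = -9.834444, f(3.160000) = 8.370596 (opposite signs)
step 1: m = 2.420000, f(m) = -3.954141 < 0 → root in [2.420000, 3.160000]
step 2: m = 2.790000, f(m) = 1.081020 > 0 → root in [2.420000, 2.790000]
Midpoint of [2.420000, 2.790000] = 2.605000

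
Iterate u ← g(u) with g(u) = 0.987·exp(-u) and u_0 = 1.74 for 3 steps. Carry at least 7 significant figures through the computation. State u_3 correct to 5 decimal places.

0.43038

u_1 = g(1.740000) = 0.173239
u_2 = g(0.173239) = 0.830005
u_3 = g(0.830005) = 0.430379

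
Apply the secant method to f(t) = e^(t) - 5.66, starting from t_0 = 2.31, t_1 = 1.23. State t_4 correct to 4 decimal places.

Secant update: t_(k+1) = t_k − f(t_k)·(t_k − t_(k-1))/(f(t_k) − f(t_(k-1))).
f(t_0) = 4.414425, f(t_1) = -2.238770
t_2 = 1.230000 - (-2.238770)·(1.230000 - 2.310000)/(-2.238770 - (4.414425)) = 1.593415; f(t_2) = -0.739475
t_3 = 1.593415 - (-0.739475)·(1.593415 - 1.230000)/(-0.739475 - (-2.238770)) = 1.772657; f(t_3) = 0.226473
t_4 = 1.772657 - (0.226473)·(1.772657 - 1.593415)/(0.226473 - (-0.739475)) = 1.730633; f(t_4) = -0.015777

1.7306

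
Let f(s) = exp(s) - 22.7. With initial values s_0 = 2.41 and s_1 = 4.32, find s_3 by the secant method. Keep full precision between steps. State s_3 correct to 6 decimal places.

f(s_0) = -11.566039, f(s_1) = 52.488628
s_2 = 4.320000 - (52.488628)·(4.320000 - 2.410000)/(52.488628 - (-11.566039)) = 2.754879; f(s_2) = -6.980855
s_3 = 2.754879 - (-6.980855)·(2.754879 - 4.320000)/(-6.980855 - (52.488628)) = 2.938602; f(s_3) = -3.810582

2.938602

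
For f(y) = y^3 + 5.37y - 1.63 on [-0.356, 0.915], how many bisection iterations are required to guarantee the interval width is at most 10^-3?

Initial width b − a = 0.915 − -0.356 = 1.271000.
After n steps the width is (b−a)/2^n; need (b−a)/2^n ≤ 10^-3.
So n ≥ log₂(1.271000/10^-3) = log₂(1271.0000) ≈ 10.3117.
Hence n = 11.

11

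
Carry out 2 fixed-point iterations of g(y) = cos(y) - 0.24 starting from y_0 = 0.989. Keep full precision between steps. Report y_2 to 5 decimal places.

0.71248

y_1 = g(0.989000) = 0.309526
y_2 = g(0.309526) = 0.712478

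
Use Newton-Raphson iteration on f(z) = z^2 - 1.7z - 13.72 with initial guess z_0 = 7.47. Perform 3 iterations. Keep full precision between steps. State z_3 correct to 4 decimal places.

f'(z) = 2z - 1.7
z_0 = 7.470000: f = 29.381900, f' = 13.240000 → z_1 = 7.470000 - (29.381900)/(13.240000) = 5.250823
z_1 = 5.250823: f = 4.924745, f' = 8.801647 → z_2 = 5.250823 - (4.924745)/(8.801647) = 4.691298
z_2 = 4.691298: f = 0.313069, f' = 7.682596 → z_3 = 4.691298 - (0.313069)/(7.682596) = 4.650547

4.6505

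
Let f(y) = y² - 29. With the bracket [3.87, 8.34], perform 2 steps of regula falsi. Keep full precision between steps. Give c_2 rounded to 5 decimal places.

5.30406

False-position update: c = (a·f(b) − b·f(a))/(f(b) − f(a)); replace the endpoint whose sign matches f(c).
f(3.870000) = -14.023100, f(8.340000) = 40.555600
step 1: c = 5.018493, f(c) = -3.814728 < 0 → new bracket [5.018493, 8.340000]
step 2: c = 5.304059, f(c) = -0.866961 < 0 → new bracket [5.304059, 8.340000]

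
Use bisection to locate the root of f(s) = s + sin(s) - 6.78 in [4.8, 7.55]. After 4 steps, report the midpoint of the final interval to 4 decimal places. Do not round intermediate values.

6.6047

f(4.800000) = -2.976165, f(7.550000) = 1.724152 (opposite signs)
step 1: m = 6.175000, f(m) = -0.712974 < 0 → root in [6.175000, 7.550000]
step 2: m = 6.862500, f(m) = 0.629951 > 0 → root in [6.175000, 6.862500]
step 3: m = 6.518750, f(m) = -0.027858 < 0 → root in [6.518750, 6.862500]
step 4: m = 6.690625, f(m) = 0.306885 > 0 → root in [6.518750, 6.690625]
Midpoint of [6.518750, 6.690625] = 6.604687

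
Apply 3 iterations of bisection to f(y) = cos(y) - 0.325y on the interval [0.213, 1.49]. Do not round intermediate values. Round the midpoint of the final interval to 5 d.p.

1.25056

f(0.213000) = 0.908176, f(1.490000) = -0.403542 (opposite signs)
step 1: m = 0.851500, f(m) = 0.382118 > 0 → root in [0.851500, 1.490000]
step 2: m = 1.170750, f(m) = 0.008967 > 0 → root in [1.170750, 1.490000]
step 3: m = 1.330375, f(m) = -0.194260 < 0 → root in [1.170750, 1.330375]
Midpoint of [1.170750, 1.330375] = 1.250563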